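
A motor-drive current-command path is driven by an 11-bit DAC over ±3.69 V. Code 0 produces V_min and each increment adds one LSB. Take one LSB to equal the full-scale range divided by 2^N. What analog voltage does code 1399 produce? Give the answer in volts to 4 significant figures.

1.351 V

Span: 3.69 V − (-3.69 V) = 7.38 V. LSB = 7.38 V / 2^11.
V_out = -3.69 + 1399 × (7.38/2048) V
      = -3.69 + 5.04132 = 1.35132 V.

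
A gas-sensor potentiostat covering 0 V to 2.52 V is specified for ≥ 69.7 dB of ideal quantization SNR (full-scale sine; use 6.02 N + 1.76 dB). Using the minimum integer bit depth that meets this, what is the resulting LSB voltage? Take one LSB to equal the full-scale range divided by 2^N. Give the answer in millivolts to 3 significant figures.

Full-scale range = 2.52 V.
6.02 N + 1.76 ≥ 69.7 gives N ≥ 11.286, so the minimum integer is 12.
Step size = 2.52/4096 V = 0.615 mV.

0.615 mV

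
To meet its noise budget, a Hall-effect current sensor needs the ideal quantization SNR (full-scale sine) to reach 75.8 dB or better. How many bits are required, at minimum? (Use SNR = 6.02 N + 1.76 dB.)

13 bits

Solving 6.02 N ≥ 75.8 − 1.76: N ≥ 12.299. Round up → N = 13.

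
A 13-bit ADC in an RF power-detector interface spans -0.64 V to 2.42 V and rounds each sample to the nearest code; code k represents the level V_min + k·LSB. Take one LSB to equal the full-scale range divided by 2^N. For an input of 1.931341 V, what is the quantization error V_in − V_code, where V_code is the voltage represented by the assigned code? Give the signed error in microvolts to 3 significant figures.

−75.0 µV

Range = 2.42 − (-0.64) = 3.06 V. LSB = 3.06 V / 2^13 ≈ 373.5 µV.
Position in LSBs: (1.931341 − (-0.64)) × 8192/3.06 = 6883.7992; rounding gives k = 6884.
V_code = -0.64 + (6884/8192) × 3.06 = 1.931416016 V.
V_in − V_code = 1.931341 − (1.931416016) = −75.0 µV.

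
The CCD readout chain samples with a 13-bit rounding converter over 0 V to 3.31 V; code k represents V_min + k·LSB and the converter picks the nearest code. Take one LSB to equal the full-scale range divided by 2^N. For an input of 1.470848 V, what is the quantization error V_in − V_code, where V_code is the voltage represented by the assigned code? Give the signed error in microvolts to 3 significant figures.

+96.0 µV

Span = 3.31 V. LSB = 3.31 V / 2^13 ≈ 404.1 µV.
Position in LSBs: (1.470848 − (0)) × 8192/3.31 = 3640.2377; rounding gives k = 3640.
V_code = 0 + (3640/8192) × 3.31 = 1.470751953 V.
e = 1.470848 − (1.470751953) = +96.0 µV.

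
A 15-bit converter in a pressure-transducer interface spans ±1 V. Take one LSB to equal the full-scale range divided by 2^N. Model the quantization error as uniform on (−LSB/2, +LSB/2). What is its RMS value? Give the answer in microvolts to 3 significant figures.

17.6 µV

The full-scale span is 1 − (-1) = 2 V.
LSB = 2 V ÷ 2^15 = 2/32768 V = 61.035 µV.
σ_q = LSB/√12 = 61.035 µV/3.4641 = 17.6 µV.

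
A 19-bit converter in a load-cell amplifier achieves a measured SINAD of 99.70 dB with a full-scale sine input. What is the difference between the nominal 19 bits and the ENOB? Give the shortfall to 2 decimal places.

N_eff = (99.70 − 1.76)/6.02 = 16.2691 bits.
Shortfall = 19 − 16.2691 = 2.7309 bits.

2.73 bits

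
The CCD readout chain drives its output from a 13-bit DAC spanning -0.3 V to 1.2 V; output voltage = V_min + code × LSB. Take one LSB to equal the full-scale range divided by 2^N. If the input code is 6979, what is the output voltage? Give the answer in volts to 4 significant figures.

Range = 1.2 − (-0.3) = 1.5 V. LSB = 1.5 V / 2^13.
Output = V_min + (6979/8192) × range = -0.3 + 0.851929 × 1.5 V
      = -0.3 V + 1.27789 V = 0.977893 V.

0.9779 V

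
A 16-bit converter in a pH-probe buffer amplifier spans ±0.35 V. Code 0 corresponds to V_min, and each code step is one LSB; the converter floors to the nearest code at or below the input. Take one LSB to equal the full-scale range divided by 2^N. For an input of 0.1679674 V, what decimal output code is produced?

48493

Full-scale range = 0.35 V − (-0.35 V) = 0.7 V. LSB = 0.7 V / 2^16 ≈ 10.68 µV.
code = ⌊(V_in − V_min)/LSB⌋ = ⌊(V_in − V_min) × 2^16 / range⌋
     = ⌊(0.1679674 − (-0.35)) × 65536 / 0.7⌋ = ⌊0.5179674 × 65536/0.7⌋
     = ⌊48493.588⌋ = 48493.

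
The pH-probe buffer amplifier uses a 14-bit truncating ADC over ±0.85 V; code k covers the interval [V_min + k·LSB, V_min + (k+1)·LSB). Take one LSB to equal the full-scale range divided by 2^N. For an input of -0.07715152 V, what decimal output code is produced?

7448

Range = 0.85 − (-0.85) = 1.7 V. LSB = 1.7 V / 2^14 ≈ 103.8 µV.
V_in − V_min = -0.07715152 − (-0.85) = 0.77284848 V.
Divide by LSB: 0.77284848 × 16384/1.7 = 7448.4409.
Truncating gives code 7448.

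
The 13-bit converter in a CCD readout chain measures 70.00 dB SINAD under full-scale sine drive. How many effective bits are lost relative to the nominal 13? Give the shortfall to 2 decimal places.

1.66 bits

Effective bits = (70.00 − 1.76)/6.02 = 11.3355.
Lost resolution: 13 − 11.3355 = 1.6645 bits.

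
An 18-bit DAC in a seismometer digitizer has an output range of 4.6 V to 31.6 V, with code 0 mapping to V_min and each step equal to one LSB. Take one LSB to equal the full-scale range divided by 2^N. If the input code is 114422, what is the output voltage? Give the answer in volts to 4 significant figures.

Full-scale range = 31.6 V − (4.6 V) = 27 V. LSB = 27 V / 2^18.
Output = V_min + (114422/262144) × range = 4.6 + 0.436485 × 27 V
      = 4.6 V + 11.7851 V = 16.3851 V.

16.39 V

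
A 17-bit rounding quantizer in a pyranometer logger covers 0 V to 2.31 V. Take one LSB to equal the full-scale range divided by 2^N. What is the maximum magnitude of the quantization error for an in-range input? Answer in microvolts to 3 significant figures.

8.81 µV

Span = 2.31 V.
Step size = 2.31/131072 V = 17.624 µV.
A rounding quantizer has |error| ≤ LSB/2 = 8.81 µV.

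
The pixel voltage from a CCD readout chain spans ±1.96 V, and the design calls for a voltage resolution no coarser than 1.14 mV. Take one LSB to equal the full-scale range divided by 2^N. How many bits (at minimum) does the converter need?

Full-scale range = 1.96 V − (-1.96 V) = 3.92 V.
Required number of levels: 3.92/1.14 mV = 3438.6; smallest N with 2^N ≥ that is 12.

12 bits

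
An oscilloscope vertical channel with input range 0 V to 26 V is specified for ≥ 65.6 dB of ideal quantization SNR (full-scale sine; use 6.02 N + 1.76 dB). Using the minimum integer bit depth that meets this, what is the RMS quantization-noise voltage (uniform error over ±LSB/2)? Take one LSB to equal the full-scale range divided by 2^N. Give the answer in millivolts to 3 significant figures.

3.66 mV

Full-scale range = 26 V.
Required N = ⌈(65.6 − 1.76)/6.02⌉ = ⌈10.605⌉ = 11.
One LSB is 26 V / 2048 = 12.695 mV.
V_rms = LSB/√12 = 3.66 mV.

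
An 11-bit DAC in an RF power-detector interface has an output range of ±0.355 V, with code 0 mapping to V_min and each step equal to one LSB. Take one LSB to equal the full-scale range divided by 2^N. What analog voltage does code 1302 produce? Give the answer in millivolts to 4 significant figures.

96.38 mV

Span: 0.355 V − (-0.355 V) = 0.71 V. LSB = 0.71 V / 2^11.
V_out = V_min + code × LSB = -0.355 V + 1302 × 0.71 V / 2048
      = -0.355 + 0.451377 = 0.0963770 V.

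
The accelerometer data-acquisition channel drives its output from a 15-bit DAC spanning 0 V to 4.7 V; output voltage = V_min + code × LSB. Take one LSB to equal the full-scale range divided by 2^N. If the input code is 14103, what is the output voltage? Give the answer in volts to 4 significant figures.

Range is 4.7 V. LSB = 4.7 V / 2^15.
V_out = V_min + code × LSB = 0 V + 14103 × 4.7 V / 32768
      = 0 V + 2.02283 V = 2.02283 V.

2.023 V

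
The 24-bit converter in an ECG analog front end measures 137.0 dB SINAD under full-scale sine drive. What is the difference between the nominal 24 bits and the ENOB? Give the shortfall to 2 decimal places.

Effective bits = (137.0 − 1.76)/6.02 = 22.4651.
Shortfall = 24 − 22.4651 = 1.5349 bits.

1.53 bits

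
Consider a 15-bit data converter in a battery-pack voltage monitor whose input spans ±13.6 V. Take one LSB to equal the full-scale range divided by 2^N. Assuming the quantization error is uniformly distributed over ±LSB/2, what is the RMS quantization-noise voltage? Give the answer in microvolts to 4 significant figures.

239.6 µV

Span: 13.6 V − (-13.6 V) = 27.2 V.
One LSB is 27.2 V / 32768 = 0.830078 mV.
V_rms = LSB/√12 = 0.830078 mV / √12 = 239.6 µV.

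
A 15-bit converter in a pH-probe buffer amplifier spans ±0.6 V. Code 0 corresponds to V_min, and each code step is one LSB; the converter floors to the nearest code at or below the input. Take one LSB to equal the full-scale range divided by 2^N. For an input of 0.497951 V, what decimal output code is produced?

The full-scale span is 0.6 − (-0.6) = 1.2 V. LSB = 1.2 V / 2^15 ≈ 36.62 µV.
code = ⌊(V_in − V_min)/LSB⌋ = ⌊(V_in − V_min) × 2^15 / range⌋
     = ⌊(0.497951 − (-0.6)) × 32768 / 1.2⌋ = ⌊1.097951 × 32768/1.2⌋
     = ⌊29981.382⌋ = 29981.

29981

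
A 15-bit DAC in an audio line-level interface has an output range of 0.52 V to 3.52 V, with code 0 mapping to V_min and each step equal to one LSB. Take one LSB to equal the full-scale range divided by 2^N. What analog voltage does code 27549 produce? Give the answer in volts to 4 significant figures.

3.042 V

The full-scale span is 3.52 − (0.52) = 3 V. LSB = 3 V / 2^15.
V_out = 0.52 + 27549 × (3/32768) V
      = 0.52 + 2.52219 = 3.04219 V.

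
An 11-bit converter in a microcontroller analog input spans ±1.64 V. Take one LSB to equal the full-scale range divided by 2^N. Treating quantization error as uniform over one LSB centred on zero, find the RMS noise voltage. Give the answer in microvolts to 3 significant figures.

462 µV

The full-scale span is 1.64 − (-1.64) = 3.28 V.
Step size = 3.28/2048 V = 1.6016 mV.
σ_q = LSB/√12 = 1.6016 mV/3.4641 = 462 µV.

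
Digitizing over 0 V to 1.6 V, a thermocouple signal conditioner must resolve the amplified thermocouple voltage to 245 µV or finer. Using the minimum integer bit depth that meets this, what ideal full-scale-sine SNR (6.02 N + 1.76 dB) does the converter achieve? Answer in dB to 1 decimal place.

80.0 dB

Range is 1.6 V.
1.6 V / 245 µV = 6531. Since 2^12 = 4096 and 2^13 = 8192, N = 13.
Ideal SNR at N = 13: 6.02·13 + 1.76 = 80.0 dB.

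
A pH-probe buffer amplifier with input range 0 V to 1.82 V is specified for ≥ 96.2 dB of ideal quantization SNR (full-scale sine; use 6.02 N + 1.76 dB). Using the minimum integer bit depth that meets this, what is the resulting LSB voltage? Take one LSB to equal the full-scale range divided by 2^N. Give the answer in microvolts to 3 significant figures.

Full-scale range = 1.82 V.
6.02 N + 1.76 ≥ 96.2 gives N ≥ 15.688, so the minimum integer is 16.
LSB = 1.82 V ÷ 2^16 = 1.82/65536 V = 27.8 µV.

27.8 µV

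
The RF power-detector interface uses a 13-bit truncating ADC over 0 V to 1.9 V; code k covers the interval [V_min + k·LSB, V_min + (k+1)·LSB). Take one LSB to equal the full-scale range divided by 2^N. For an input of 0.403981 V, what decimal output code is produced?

1741

V_FS = 1.9 V. LSB = 1.9 V / 2^13 ≈ 231.9 µV.
(V_in − V_min) × 2^13/range = (0.403981 − (0)) × 8192/1.9 = 1741.796.
Floor → code = 1741.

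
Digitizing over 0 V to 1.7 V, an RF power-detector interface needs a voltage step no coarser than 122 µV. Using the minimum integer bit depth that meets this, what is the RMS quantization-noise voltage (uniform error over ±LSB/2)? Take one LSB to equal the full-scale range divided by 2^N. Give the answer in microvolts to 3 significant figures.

30.0 µV

Span = 1.7 V.
Required number of levels: 1.7/122 µV = 13934; smallest N with 2^N ≥ that is 14.
Step size = 1.7/16384 V = 103.76 µV.
σ_q = LSB/√12 = 103.76 µV/3.4641 = 30.0 µV.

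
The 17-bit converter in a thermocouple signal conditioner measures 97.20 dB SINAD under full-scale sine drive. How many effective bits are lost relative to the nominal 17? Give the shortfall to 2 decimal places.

1.15 bits

N_eff = (97.20 − 1.76)/6.02 = 15.8538 bits.
17 − 15.8538 = 1.15 bits below nominal.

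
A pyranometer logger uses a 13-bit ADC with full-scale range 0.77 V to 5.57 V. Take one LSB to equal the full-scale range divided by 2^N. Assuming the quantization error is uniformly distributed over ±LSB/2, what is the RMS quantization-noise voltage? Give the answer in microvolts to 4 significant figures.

169.1 µV

Range = 5.57 − (0.77) = 4.8 V.
Step size = 4.8/8192 V = 0.585938 mV.
V_rms = LSB/√12 = 0.585938 mV / √12 = 169.1 µV.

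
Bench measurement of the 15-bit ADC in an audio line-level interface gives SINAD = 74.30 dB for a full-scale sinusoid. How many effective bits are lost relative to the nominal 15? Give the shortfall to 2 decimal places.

ENOB = (SINAD − 1.76)/6.02 = (74.30 − 1.76)/6.02 = 12.0498 bits.
Lost resolution: 15 − 12.0498 = 2.9502 bits.

2.95 bits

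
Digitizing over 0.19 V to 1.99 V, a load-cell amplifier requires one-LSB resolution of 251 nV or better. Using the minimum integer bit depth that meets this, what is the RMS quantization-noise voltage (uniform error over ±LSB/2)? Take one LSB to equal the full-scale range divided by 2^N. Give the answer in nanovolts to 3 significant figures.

The full-scale span is 1.99 − (0.19) = 1.8 V.
Levels needed ≥ 1.8/251 nV = 7.171e6. 2^23 = 8388608 suffices, so N_min = 23.
Step size = 1.8/8388608 V = 214.58 nV.
σ_q = LSB/√12 = 214.58 nV/3.4641 = 61.9 nV.

61.9 nV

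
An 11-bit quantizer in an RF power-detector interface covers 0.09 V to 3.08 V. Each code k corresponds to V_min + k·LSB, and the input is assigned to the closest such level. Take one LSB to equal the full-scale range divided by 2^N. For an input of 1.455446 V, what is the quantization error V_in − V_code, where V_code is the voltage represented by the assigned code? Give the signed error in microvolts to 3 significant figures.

The full-scale span is 3.08 − (0.09) = 2.99 V. LSB = 2.99 V / 2^11 ≈ 1.460 mV.
Position in LSBs: (1.455446 − (0.09)) × 2048/2.99 = 935.2620; rounding gives k = 935.
V_code = 0.09 + (935/2048) × 2.99 = 1.455063477 V.
V_in − V_code = 1.455446 − (1.455063477) = +383 µV.

+383 µV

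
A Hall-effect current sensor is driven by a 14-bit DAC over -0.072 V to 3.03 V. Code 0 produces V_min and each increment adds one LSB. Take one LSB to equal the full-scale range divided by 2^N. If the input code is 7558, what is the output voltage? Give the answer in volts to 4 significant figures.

1.359 V

Full-scale range = 3.03 V − (-0.072 V) = 3.102 V. LSB = 3.102 V / 2^14.
V_out = -0.072 + 7558 × (3.102/16384) V
      = -0.072 V + 1.43096 V = 1.35896 V.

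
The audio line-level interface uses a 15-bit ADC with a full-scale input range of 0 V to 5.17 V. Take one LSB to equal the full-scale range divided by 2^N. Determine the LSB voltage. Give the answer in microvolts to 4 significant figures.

Range is 5.17 V.
Number of codes = 2^15 = 32768.
LSB = 5.17 V / 2^15 = 157.8 µV.

157.8 µV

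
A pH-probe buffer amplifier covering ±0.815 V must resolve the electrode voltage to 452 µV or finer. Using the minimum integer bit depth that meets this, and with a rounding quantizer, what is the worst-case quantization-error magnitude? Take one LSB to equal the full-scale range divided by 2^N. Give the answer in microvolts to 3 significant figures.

199 µV

Span: 0.815 V − (-0.815 V) = 1.63 V.
Levels needed ≥ 1.63/452 µV = 3606. 2^12 = 4096 suffices, so N_min = 12.
One LSB is 1.63 V / 4096 = 397.95 µV.
Max error for round-to-nearest is LSB/2 = 199 µV.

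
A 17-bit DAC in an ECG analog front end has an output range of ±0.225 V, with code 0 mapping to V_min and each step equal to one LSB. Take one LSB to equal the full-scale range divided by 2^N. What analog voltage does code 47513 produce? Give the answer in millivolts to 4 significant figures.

Span: 0.225 V − (-0.225 V) = 0.45 V. LSB = 0.45 V / 2^17.
V_out = V_min + code × LSB = -0.225 V + 47513 × 0.45 V / 131072
      = -0.225 + 0.163123 = -0.0618771 V.

-61.88 mV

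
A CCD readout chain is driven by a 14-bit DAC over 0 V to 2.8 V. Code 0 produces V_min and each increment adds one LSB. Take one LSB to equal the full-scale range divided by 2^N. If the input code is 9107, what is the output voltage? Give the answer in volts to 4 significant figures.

Full-scale range = 2.8 V. LSB = 2.8 V / 2^14.
V_out = 0 + 9107 × (2.8/16384) V
      = 0 V + 1.55637 V = 1.55637 V.

1.556 V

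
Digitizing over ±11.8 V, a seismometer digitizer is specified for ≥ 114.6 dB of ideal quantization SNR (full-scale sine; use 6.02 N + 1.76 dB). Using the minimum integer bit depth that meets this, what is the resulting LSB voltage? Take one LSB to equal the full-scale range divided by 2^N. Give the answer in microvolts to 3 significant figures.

The full-scale span is 11.8 − (-11.8) = 23.6 V.
6.02 N + 1.76 ≥ 114.6 gives N ≥ 18.744, so the minimum integer is 19.
One LSB is 23.6 V / 524288 = 45.0 µV.

45.0 µV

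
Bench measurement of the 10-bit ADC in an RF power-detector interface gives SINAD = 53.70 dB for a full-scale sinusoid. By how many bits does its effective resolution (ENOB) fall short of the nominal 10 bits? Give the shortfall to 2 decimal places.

1.37 bits

N_eff = (53.70 − 1.76)/6.02 = 8.6279 bits.
Lost resolution: 10 − 8.6279 = 1.3721 bits.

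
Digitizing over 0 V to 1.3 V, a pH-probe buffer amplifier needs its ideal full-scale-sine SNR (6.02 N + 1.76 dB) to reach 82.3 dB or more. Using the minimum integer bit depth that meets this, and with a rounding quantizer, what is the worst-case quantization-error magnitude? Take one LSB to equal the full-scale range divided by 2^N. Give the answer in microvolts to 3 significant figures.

Range is 1.3 V.
Solving 6.02 N ≥ 82.3 − 1.76: N ≥ 13.379. Round up → N = 14.
One LSB is 1.3 V / 16384 = 79.346 µV.
Max error for round-to-nearest is LSB/2 = 39.7 µV.

39.7 µV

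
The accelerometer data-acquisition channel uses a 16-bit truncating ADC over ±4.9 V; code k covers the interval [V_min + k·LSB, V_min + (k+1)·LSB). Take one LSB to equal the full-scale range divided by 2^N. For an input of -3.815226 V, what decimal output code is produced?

7254

Range = 4.9 − (-4.9) = 9.8 V. LSB = 9.8 V / 2^16 ≈ 149.5 µV.
V_in − V_min = -3.815226 − (-4.9) = 1.084774 V.
Divide by LSB: 1.084774 × 65536/9.8 = 7254.2601.
Truncating gives code 7254.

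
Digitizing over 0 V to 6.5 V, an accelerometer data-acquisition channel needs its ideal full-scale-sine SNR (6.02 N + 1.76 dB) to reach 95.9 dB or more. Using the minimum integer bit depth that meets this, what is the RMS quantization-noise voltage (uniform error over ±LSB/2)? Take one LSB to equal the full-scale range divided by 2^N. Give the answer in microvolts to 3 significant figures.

28.6 µV

Full-scale range = 6.5 V.
6.02 N + 1.76 ≥ 95.9 gives N ≥ 15.638, so the minimum integer is 16.
Step size = 6.5/65536 V = 99.182 µV.
σ_q = LSB/√12 = 99.182 µV/3.4641 = 28.6 µV.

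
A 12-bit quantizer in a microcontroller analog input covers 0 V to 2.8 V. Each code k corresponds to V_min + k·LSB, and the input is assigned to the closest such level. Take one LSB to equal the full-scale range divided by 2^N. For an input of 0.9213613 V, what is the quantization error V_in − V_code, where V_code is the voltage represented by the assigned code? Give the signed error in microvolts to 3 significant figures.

Full-scale range = 2.8 V. LSB = 2.8 V / 2^12 ≈ 0.6836 mV.
Position in LSBs: (0.9213613 − (0)) × 4096/2.8 = 1347.8200; rounding gives k = 1348.
V_code = 0 + (1348/4096) × 2.8 = 0.9214843750 V.
e = 0.9213613 − (0.9214843750) = −123 µV.

−123 µV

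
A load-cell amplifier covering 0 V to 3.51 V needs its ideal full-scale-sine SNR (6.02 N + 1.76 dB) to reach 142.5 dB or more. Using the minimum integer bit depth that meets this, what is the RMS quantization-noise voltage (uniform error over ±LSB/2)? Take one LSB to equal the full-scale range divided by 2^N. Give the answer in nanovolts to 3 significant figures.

60.4 nV

Range is 3.51 V.
N ≥ (142.5 − 1.76)/6.02 = 23.379 → N_min = 24.
One LSB is 3.51 V / 16777216 = 209.21 nV.
RMS noise = LSB/√12 = 60.4 nV.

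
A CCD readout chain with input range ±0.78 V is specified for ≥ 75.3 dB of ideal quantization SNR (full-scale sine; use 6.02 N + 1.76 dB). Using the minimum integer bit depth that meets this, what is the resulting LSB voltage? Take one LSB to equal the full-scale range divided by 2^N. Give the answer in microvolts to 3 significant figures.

190 µV

Range = 0.78 − (-0.78) = 1.56 V.
Solving 6.02 N ≥ 75.3 − 1.76: N ≥ 12.216. Round up → N = 13.
One LSB is 1.56 V / 8192 = 190 µV.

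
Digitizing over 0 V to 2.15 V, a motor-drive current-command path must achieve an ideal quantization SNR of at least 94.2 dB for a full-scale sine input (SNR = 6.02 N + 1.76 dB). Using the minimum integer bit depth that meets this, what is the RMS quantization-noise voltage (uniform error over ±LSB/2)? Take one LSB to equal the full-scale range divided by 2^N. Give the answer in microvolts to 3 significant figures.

Range is 2.15 V.
Required N = ⌈(94.2 − 1.76)/6.02⌉ = ⌈15.355⌉ = 16.
One LSB is 2.15 V / 65536 = 32.806 µV.
V_rms = LSB/√12 = 9.47 µV.

9.47 µV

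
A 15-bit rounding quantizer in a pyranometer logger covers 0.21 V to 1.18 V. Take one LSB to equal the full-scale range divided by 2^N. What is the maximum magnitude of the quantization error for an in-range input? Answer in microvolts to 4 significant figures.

Full-scale range = 1.18 V − (0.21 V) = 0.97 V.
Step size = 0.97/32768 V = 29.6021 µV.
A rounding quantizer has |error| ≤ LSB/2 = 14.80 µV.

14.80 µV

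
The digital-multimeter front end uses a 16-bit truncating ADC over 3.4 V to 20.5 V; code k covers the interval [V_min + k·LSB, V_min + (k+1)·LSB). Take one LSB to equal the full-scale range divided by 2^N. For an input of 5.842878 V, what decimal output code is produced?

9362

Range = 20.5 − (3.4) = 17.1 V. LSB = 17.1 V / 2^16 ≈ 260.9 µV.
code = ⌊(V_in − V_min)/LSB⌋ = ⌊(V_in − V_min) × 2^16 / range⌋
     = ⌊(5.842878 − (3.4)) × 65536 / 17.1⌋ = ⌊2.442878 × 65536/17.1⌋
     = ⌊9362.366⌋ = 9362.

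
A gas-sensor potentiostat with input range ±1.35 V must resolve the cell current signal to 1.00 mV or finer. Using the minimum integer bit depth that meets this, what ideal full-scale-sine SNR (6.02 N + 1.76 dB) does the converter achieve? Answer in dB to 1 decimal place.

74.0 dB

Span: 1.35 V − (-1.35 V) = 2.7 V.
Required number of levels: 2.7/1.00 mV = 2700.0; smallest N with 2^N ≥ that is 12.
Ideal SNR at N = 12: 6.02·12 + 1.76 = 74.0 dB.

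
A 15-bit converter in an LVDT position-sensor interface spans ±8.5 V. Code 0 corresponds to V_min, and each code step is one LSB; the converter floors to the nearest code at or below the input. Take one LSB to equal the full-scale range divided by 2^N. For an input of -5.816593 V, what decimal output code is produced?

Full-scale range = 8.5 V − (-8.5 V) = 17 V. LSB = 17 V / 2^15 ≈ 0.5188 mV.
V_in − V_min = -5.816593 − (-8.5) = 2.683407 V.
Divide by LSB: 2.683407 × 32768/17 = 5172.3459.
Truncating gives code 5172.

5172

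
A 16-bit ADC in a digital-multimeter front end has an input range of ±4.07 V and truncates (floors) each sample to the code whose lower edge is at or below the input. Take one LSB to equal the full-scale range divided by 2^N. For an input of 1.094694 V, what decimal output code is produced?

Full-scale range = 4.07 V − (-4.07 V) = 8.14 V. LSB = 8.14 V / 2^16 ≈ 124.2 µV.
code = ⌊(V_in − V_min)/LSB⌋ = ⌊(V_in − V_min) × 2^16 / range⌋
     = ⌊(1.094694 − (-4.07)) × 65536 / 8.14⌋ = ⌊5.164694 × 65536/8.14⌋
     = ⌊41581.497⌋ = 41581.

41581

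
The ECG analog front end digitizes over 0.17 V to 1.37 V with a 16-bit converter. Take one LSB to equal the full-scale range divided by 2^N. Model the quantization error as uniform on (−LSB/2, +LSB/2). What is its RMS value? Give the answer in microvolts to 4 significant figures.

5.286 µV

Range = 1.37 − (0.17) = 1.2 V.
LSB = 1.2 V ÷ 2^16 = 1.2/65536 V = 18.3105 µV.
V_rms = LSB/√12 = 18.3105 µV / √12 = 5.286 µV.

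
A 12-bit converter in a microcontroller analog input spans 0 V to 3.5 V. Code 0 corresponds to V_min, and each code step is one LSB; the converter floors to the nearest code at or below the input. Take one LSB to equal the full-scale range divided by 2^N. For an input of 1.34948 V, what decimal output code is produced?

Range is 3.5 V. LSB = 3.5 V / 2^12 ≈ 0.8545 mV.
(V_in − V_min) × 2^12/range = (1.34948 − (0)) × 4096/3.5 = 1579.277.
Floor → code = 1579.

1579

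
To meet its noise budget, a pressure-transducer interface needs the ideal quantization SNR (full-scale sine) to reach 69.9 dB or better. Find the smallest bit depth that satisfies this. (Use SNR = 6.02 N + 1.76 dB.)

Solving 6.02 N ≥ 69.9 − 1.76: N ≥ 11.319. Round up → N = 12.

12 bits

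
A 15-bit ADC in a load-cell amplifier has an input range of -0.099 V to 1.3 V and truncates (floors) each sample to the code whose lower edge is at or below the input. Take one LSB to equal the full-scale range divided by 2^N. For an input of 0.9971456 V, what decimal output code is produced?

Range = 1.3 − (-0.099) = 1.399 V. LSB = 1.399 V / 2^15 ≈ 42.69 µV.
code = ⌊(V_in − V_min)/LSB⌋ = ⌊(V_in − V_min) × 2^15 / range⌋
     = ⌊(0.9971456 − (-0.099)) × 32768 / 1.399⌋ = ⌊1.0961456 × 32768/1.399⌋
     = ⌊25674.410⌋ = 25674.

25674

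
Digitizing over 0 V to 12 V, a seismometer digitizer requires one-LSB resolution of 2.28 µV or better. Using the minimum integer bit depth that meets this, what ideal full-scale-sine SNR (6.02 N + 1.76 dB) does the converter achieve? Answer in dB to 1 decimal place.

140.2 dB

V_FS = 12 V.
12 V / 2.28 µV = 5.263e6. Since 2^22 = 4194304 and 2^23 = 8388608, N = 23.
SNR = 6.02 × 23 + 1.76 = 140.22 dB.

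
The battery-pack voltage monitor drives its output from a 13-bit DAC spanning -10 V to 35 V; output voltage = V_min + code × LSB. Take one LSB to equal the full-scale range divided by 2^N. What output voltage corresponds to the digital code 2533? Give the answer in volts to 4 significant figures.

Span: 35 V − (-10 V) = 45 V. LSB = 45 V / 2^13.
V_out = V_min + code × LSB = -10 V + 2533 × 45 V / 8192
      = -10 V + 13.9142 V = 3.91418 V.

3.914 V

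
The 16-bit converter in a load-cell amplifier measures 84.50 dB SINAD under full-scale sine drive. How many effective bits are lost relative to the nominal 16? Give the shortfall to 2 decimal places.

N_eff = (84.50 − 1.76)/6.02 = 13.7442 bits.
16 − 13.7442 = 2.26 bits below nominal.

2.26 bits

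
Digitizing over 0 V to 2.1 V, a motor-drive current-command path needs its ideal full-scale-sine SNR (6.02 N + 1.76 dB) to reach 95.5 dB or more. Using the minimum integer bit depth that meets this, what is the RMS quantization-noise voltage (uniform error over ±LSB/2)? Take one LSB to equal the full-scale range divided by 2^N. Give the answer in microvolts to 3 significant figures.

9.25 µV

Span = 2.1 V.
N ≥ (95.5 − 1.76)/6.02 = 15.571 → N_min = 16.
LSB = 2.1 V / 2^16 = 32.043 µV.
σ_q = LSB/√12 = 32.043 µV/3.4641 = 9.25 µV.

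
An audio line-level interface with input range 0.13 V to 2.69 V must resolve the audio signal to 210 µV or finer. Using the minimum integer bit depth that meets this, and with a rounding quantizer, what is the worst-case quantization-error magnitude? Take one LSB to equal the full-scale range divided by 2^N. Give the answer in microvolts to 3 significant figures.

Span: 2.69 V − (0.13 V) = 2.56 V.
2.56 V / 210 µV = 12190. Since 2^13 = 8192 and 2^14 = 16384, N = 14.
One LSB is 2.56 V / 16384 = 156.25 µV.
|e|_max = LSB/2 = 78.1 µV.

78.1 µV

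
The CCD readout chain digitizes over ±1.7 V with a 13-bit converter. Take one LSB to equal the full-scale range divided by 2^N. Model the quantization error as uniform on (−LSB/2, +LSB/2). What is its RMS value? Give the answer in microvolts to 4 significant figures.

The full-scale span is 1.7 − (-1.7) = 3.4 V.
Step size = 3.4/8192 V = 415.039 µV.
RMS of a uniform error over width LSB is LSB/√12 = 119.8 µV.

119.8 µV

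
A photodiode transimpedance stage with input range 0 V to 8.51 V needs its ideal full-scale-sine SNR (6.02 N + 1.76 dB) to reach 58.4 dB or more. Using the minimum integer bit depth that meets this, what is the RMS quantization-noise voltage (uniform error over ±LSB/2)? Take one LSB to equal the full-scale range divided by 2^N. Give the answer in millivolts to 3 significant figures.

2.40 mV

Full-scale range = 8.51 V.
Required N = ⌈(58.4 − 1.76)/6.02⌉ = ⌈9.409⌉ = 10.
Step size = 8.51/1024 V = 8.3105 mV.
V_rms = LSB/√12 = 2.40 mV.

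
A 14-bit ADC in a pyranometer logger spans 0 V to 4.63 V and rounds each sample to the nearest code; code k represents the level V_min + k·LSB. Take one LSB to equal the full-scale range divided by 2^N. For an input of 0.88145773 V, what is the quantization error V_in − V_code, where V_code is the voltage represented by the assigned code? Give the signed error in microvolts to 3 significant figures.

Span = 4.63 V. LSB = 4.63 V / 2^14 ≈ 282.6 µV.
Position in LSBs: (0.88145773 − (0)) × 16384/4.63 = 3119.1800; rounding gives k = 3119.
V_code = V_min + k × range/2^14 = 0 + 3119 × 4.63/16384 = 0.88140686035 V.
Error = V_in − V_code = 0.88145773 − (0.88140686035) = +50.9 µV.

+50.9 µV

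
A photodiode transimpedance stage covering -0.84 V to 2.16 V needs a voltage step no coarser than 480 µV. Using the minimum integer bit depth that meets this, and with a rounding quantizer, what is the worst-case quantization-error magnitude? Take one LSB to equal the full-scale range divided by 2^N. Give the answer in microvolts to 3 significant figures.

183 µV

The full-scale span is 2.16 − (-0.84) = 3 V.
Required number of levels: 3/480 µV = 6250.0; smallest N with 2^N ≥ that is 13.
One LSB is 3 V / 8192 = 366.21 µV.
Max error for round-to-nearest is LSB/2 = 183 µV.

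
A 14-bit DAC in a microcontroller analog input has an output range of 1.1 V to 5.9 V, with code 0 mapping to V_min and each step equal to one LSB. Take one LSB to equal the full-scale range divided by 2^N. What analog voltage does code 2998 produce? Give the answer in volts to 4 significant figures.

1.978 V

Span: 5.9 V − (1.1 V) = 4.8 V. LSB = 4.8 V / 2^14.
Output = V_min + (2998/16384) × range = 1.1 + 0.182983 × 4.8 V
      = 1.1 + 0.878320 = 1.97832 V.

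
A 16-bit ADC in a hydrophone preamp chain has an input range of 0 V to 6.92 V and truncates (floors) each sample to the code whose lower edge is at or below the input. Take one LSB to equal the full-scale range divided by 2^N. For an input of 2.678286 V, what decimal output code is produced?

25364

Span = 6.92 V. LSB = 6.92 V / 2^16 ≈ 105.6 µV.
(V_in − V_min) × 2^16/range = (2.678286 − (0)) × 65536/6.92 = 25364.762.
Floor → code = 25364.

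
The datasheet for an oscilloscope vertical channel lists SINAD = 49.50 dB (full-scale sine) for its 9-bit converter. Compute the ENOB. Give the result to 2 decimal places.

7.93 bits

(49.50 − 1.76) / 6.02 = 47.74/6.02 = 7.9302 effective bits.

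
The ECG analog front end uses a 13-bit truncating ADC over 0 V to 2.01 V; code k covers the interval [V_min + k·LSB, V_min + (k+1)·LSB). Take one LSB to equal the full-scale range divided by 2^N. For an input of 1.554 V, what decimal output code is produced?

Span = 2.01 V. LSB = 2.01 V / 2^13 ≈ 245.4 µV.
code = ⌊(V_in − V_min)/LSB⌋ = ⌊(V_in − V_min) × 2^13 / range⌋
     = ⌊(1.554 − (0)) × 8192 / 2.01⌋ = ⌊1.554 × 8192/2.01⌋
     = ⌊6333.516⌋ = 6333.

6333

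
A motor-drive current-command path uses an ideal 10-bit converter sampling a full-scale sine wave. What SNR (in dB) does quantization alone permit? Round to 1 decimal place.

62.0 dB

For an ideal N-bit converter with full-scale sine input, SNR = 6.02 N + 1.76 dB. SNR = 6.02 × 10 + 1.76 = 60.20 + 1.76 = 61.96 dB.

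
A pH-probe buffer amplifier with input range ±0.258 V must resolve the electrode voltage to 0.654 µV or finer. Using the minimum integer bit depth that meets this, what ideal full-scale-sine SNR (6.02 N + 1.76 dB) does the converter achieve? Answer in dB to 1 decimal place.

122.2 dB

Full-scale range = 0.258 V − (-0.258 V) = 0.516 V.
0.516 V / 0.654 µV = 789000. Since 2^19 = 524288 and 2^20 = 1048576, N = 20.
Ideal SNR at N = 20: 6.02·20 + 1.76 = 122.2 dB.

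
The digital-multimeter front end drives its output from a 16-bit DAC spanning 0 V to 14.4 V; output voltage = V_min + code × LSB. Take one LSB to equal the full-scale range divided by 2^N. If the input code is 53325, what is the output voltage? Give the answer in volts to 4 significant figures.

11.72 V

Range is 14.4 V. LSB = 14.4 V / 2^16.
V_out = V_min + code × LSB = 0 V + 53325 × 14.4 V / 65536
      = 0 V + 11.7169 V = 11.7169 V.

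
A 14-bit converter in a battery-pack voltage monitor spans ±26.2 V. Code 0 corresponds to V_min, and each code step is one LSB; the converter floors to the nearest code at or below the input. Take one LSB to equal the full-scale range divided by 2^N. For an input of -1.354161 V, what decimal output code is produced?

The full-scale span is 26.2 − (-26.2) = 52.4 V. LSB = 52.4 V / 2^14 ≈ 3.198 mV.
V_in − V_min = -1.354161 − (-26.2) = 24.845839 V.
Divide by LSB: 24.845839 × 16384/52.4 = 7768.5921.
Truncating gives code 7768.

7768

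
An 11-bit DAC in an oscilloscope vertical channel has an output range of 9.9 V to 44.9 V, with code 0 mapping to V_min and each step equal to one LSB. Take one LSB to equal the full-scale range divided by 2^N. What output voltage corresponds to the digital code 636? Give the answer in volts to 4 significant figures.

The full-scale span is 44.9 − (9.9) = 35 V. LSB = 35 V / 2^11.
V_out = 9.9 + 636 × (35/2048) V
      = 9.9 + 10.8691 = 20.7691 V.

20.77 V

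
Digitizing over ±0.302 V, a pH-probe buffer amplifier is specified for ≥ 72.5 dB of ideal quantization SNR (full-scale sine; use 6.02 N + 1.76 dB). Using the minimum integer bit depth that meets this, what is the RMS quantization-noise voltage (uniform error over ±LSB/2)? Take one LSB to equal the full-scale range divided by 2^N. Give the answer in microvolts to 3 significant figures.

42.6 µV

Full-scale range = 0.302 V − (-0.302 V) = 0.604 V.
Solving 6.02 N ≥ 72.5 − 1.76: N ≥ 11.751. Round up → N = 12.
LSB = 0.604 V / 2^12 = 147.46 µV.
RMS noise = LSB/√12 = 42.6 µV.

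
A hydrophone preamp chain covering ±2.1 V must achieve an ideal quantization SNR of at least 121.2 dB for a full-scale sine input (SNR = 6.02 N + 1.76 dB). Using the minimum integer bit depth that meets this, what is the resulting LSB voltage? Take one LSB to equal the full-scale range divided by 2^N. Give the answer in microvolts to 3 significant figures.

4.01 µV

Span: 2.1 V − (-2.1 V) = 4.2 V.
Required N = ⌈(121.2 − 1.76)/6.02⌉ = ⌈19.841⌉ = 20.
LSB = 4.2 V / 2^20 = 4.01 µV.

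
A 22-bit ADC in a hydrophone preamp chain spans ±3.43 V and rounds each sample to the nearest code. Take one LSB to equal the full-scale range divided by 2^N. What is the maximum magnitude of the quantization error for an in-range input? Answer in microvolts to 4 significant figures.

Full-scale range = 3.43 V − (-3.43 V) = 6.86 V.
Step size = 6.86/4194304 V = 1.63555 µV.
Worst-case error for round-to-nearest is half an LSB: 0.8178 µV.

0.8178 µV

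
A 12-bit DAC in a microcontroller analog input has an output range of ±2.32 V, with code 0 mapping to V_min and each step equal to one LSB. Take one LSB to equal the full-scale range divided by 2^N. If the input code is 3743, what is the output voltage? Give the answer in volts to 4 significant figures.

Range = 2.32 − (-2.32) = 4.64 V. LSB = 4.64 V / 2^12.
V_out = V_min + code × LSB = -2.32 V + 3743 × 4.64 V / 4096
      = -2.32 V + 4.24012 V = 1.92012 V.

1.920 V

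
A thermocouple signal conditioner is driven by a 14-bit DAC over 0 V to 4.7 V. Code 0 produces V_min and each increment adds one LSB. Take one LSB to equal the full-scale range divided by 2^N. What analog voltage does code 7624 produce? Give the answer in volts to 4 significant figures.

V_FS = 4.7 V. LSB = 4.7 V / 2^14.
V_out = V_min + code × LSB = 0 V + 7624 × 4.7 V / 16384
      = 0 + 2.18706 = 2.18706 V.

2.187 V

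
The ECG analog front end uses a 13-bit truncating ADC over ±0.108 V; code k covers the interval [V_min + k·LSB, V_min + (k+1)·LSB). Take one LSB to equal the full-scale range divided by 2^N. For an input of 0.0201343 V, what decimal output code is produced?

The full-scale span is 0.108 − (-0.108) = 0.216 V. LSB = 0.216 V / 2^13 ≈ 26.37 µV.
code = ⌊(V_in − V_min)/LSB⌋ = ⌊(V_in − V_min) × 2^13 / range⌋
     = ⌊(0.0201343 − (-0.108)) × 8192 / 0.216⌋ = ⌊0.1281343 × 8192/0.216⌋
     = ⌊4859.612⌋ = 4859.

4859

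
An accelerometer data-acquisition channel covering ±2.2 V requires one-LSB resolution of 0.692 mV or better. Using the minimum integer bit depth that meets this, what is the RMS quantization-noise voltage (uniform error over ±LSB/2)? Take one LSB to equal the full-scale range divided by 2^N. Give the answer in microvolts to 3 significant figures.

Range = 2.2 − (-2.2) = 4.4 V.
Required number of levels: 4.4/0.692 mV = 6358.4; smallest N with 2^N ≥ that is 13.
One LSB is 4.4 V / 8192 = 0.53711 mV.
V_rms = LSB/√12 = 155 µV.

155 µV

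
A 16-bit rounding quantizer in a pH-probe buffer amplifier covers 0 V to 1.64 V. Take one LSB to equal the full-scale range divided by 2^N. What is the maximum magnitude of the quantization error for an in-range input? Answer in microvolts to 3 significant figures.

Span = 1.64 V.
LSB = 1.64 V / 2^16 = 25.024 µV.
Worst-case error for round-to-nearest is half an LSB: 12.5 µV.

12.5 µV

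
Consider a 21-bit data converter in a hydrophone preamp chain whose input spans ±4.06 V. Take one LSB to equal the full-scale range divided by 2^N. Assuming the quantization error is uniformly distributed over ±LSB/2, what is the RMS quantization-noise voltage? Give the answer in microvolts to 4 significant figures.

Span: 4.06 V − (-4.06 V) = 8.12 V.
LSB = 8.12 V / 2^21 = 3.87192 µV.
For a uniform distribution on [−LSB/2, +LSB/2], V_rms = LSB/√12 = 3.87192 µV/3.4641 = 1.118 µV.

1.118 µV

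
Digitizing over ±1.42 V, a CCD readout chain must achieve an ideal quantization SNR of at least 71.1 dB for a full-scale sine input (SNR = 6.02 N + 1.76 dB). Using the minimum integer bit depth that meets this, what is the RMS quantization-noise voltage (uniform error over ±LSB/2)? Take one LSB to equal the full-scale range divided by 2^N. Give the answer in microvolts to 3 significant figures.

200 µV

The full-scale span is 1.42 − (-1.42) = 2.84 V.
Required N = ⌈(71.1 − 1.76)/6.02⌉ = ⌈11.518⌉ = 12.
One LSB is 2.84 V / 4096 = 0.69336 mV.
σ_q = LSB/√12 = 0.69336 mV/3.4641 = 200 µV.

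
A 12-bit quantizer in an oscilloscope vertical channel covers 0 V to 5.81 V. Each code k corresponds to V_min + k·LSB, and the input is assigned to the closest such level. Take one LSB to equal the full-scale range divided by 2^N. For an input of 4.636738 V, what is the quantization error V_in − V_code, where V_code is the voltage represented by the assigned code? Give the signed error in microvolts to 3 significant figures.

Full-scale range = 5.81 V. LSB = 5.81 V / 2^12 ≈ 1.418 mV.
(V_in − V_min)/LSB = (4.636738 − (0)) × 4096/5.81 = 3268.8604 → nearest code k = 3269.
V_code = V_min + k × range/2^12 = 0 + 3269 × 5.81/4096 = 4.636936035 V.
V_in − V_code = 4.636738 − (4.636936035) = −198 µV.

−198 µV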